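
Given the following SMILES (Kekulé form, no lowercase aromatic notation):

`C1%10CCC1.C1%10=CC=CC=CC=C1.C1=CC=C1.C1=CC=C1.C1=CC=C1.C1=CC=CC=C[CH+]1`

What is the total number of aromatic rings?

1

The SMILES encodes a four-membered saturated carbon ring; an eight-membered carbon ring with four alternating C=C double bonds; a four-membered carbon ring with two alternating C=C double bonds; a four-membered carbon ring with two alternating C=C double bonds; a four-membered carbon ring with two alternating C=C double bonds; a seven-membered all-carbon ring bearing a positive charge on one carbon, with three C=C double bonds.
The 4-membered ring has only sp³ atoms, so it is not fully conjugated — not aromatic (cyclobutane).
The 8-membered ring has only sp² ring atoms; a planar conformation would have a fully conjugated π system of 8 electrons. But 8 = 4(2), which is 4n not 4n+2, so it is not aromatic (cyclooctatetraene) — cyclooctatetraene distorts into a non-planar tub to avoid antiaromaticity.
The second 4-membered ring has only sp² ring atoms; a planar conformation would have a fully conjugated π system of 4 electrons. But 4 = 4(1), which is 4n not 4n+2, so it is not aromatic (cyclobutadiene) — cyclobutadiene is antiaromatic and distorts to a rectangle.
The third 4-membered ring has only sp² ring atoms; a planar conformation would have a fully conjugated π system of 4 electrons. But 4 = 4(1), which is 4n not 4n+2, so it is not aromatic (cyclobutadiene) — cyclobutadiene is antiaromatic and distorts to a rectangle.
The fourth 4-membered ring has only sp² ring atoms; a planar conformation would have a fully conjugated π system of 4 electrons. But 4 = 4(1), which is 4n not 4n+2, so it is not aromatic (cyclobutadiene) — cyclobutadiene is antiaromatic and distorts to a rectangle.
The 7-membered ring is planar and fully conjugated; 3 ring double bonds (6 π electrons) plus the carbocation's empty p orbital (0, but keeps the ring conjugated) give 6 π electrons. 6 = 4(1)+2, so it is aromatic (tropylium cation).
1 of the 6 rings is aromatic. Total: 1.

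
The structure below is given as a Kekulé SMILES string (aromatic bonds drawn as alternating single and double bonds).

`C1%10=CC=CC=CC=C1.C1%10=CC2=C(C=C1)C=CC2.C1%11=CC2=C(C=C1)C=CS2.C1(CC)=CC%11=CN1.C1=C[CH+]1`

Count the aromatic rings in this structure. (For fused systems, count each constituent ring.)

The SMILES encodes an eight-membered carbon ring with four alternating C=C double bonds; a six-membered carbon ring with three alternating C=C double bonds, fused to a five-membered carbon ring containing one C=C double bond and one sp³ carbon; a six-membered carbon ring with three alternating C=C double bonds, fused to a five-membered ring containing one sulfur and two C=C double bonds; a five-membered ring of four carbons and one nitrogen bearing a hydrogen, with two C=C double bonds; a three-membered all-carbon ring bearing a positive charge on one carbon, with one C=C double bond.
The 8-membered ring has only sp² ring atoms; a planar conformation would have a fully conjugated π system of 8 electrons. But 8 = 4(2), which is 4n not 4n+2, so it is not aromatic (cyclooctatetraene) — cyclooctatetraene distorts into a non-planar tub to avoid antiaromaticity.
The 6-membered ring has a continuous p-orbital overlap around the ring; 3 ring double bonds give 6 π electrons. 6 = 4(1)+2, so it is aromatic (benzene ring).
The 5-membered ring has one sp³ carbon, so it is not fully conjugated — not aromatic (cyclopentene ring).
The fused 6/5-membered bicyclic (with one sulfur) is a single π system with 9 sp² atoms and 10 π electrons from ring double bonds plus a heteroatom lone pair. 10 = 4(2)+2, so the system is aromatic and both rings count as aromatic (benzothiophene).
The 5-membered ring with one N–H is fully conjugated (every ring atom contributes a p orbital); 2 ring double bonds (4 π electrons) plus a heteroatom lone pair (2) give 6 π electrons. 6 = 4(1)+2, so it is aromatic (pyrrole).
The 3-membered ring is planar and fully conjugated; 1 ring double bond (2 π electrons) plus the carbocation's empty p orbital (0, but keeps the ring conjugated) give 2 π electrons. 2 = 4(0)+2, so it is aromatic (cyclopropenyl cation).
5 of the 7 rings are aromatic. Total: 5.

5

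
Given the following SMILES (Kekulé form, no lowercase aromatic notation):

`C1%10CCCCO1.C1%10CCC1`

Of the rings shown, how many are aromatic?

0

The SMILES encodes a six-membered saturated ring of five carbons and one oxygen; a four-membered saturated carbon ring.
The 6-membered ring with one oxygen has only sp³ atoms, so it is not fully conjugated — not aromatic (tetrahydropyran).
The 4-membered ring has only sp³ atoms, so it is not fully conjugated — not aromatic (cyclobutane).
None of the rings are aromatic. Total: 0.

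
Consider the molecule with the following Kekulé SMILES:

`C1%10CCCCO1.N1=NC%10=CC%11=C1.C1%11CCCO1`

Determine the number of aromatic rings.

The SMILES encodes a six-membered saturated ring of five carbons and one oxygen; a six-membered ring with two adjacent nitrogens and three alternating double bonds; a five-membered saturated ring of four carbons and one oxygen.
The 6-membered ring with one oxygen has only sp³ atoms, so it is not fully conjugated — not aromatic (tetrahydropyran).
The 6-membered ring with two nitrogens (1,2) is planar and fully conjugated; 3 ring double bonds give 6 π electrons. Since 6 = 4n+2 (n=1), it is aromatic (pyridazine).
The 5-membered ring with one oxygen has only sp³ atoms, so it is not fully conjugated — not aromatic (tetrahydrofuran).
1 of the 3 rings is aromatic. Total: 1.

1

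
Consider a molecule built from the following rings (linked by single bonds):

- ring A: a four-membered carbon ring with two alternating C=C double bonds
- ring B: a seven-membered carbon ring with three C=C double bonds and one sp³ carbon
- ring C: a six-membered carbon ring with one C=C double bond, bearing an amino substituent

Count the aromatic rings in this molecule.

0

Ring A has only sp² ring atoms; a planar conformation would have a fully conjugated π system of 4 electrons. But 4 = 4(1), which is 4n not 4n+2, so ring A is not aromatic (cyclobutadiene) — cyclobutadiene is antiaromatic and distorts to a rectangle.
Ring B has one sp³ carbon, so it is not fully conjugated — not aromatic (cycloheptatriene).
Ring C has four sp³ carbons, so it is not fully conjugated — not aromatic (cyclohexene).
No ring is aromatic. Total: 0.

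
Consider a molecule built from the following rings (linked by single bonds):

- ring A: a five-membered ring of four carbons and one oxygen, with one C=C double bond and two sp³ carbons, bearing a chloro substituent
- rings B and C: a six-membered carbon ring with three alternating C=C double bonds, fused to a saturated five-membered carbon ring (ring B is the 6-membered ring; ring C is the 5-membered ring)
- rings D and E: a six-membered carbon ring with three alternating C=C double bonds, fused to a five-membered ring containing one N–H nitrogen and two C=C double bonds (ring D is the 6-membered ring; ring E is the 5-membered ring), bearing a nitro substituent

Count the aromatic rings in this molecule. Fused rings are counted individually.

Ring A has two sp³ carbons, so it is not fully conjugated — not aromatic (2,3-dihydrofuran).
Ring B is fully conjugated (every ring atom contributes a p orbital); 3 ring double bonds give 6 π electrons. 6 = 4(1)+2, so ring B is aromatic (benzene ring).
Ring C has three sp³ carbons, so it is not fully conjugated — not aromatic (cyclopentane ring).
Rings D and E form a fused bicyclic system (with one N–H) with 9 sp² atoms and 10 π electrons from ring double bonds plus a heteroatom lone pair. 10 = 4(2)+2, so the system is aromatic and both rings count as aromatic (indole).
Aromatic: B, D, E. Total: 3.

3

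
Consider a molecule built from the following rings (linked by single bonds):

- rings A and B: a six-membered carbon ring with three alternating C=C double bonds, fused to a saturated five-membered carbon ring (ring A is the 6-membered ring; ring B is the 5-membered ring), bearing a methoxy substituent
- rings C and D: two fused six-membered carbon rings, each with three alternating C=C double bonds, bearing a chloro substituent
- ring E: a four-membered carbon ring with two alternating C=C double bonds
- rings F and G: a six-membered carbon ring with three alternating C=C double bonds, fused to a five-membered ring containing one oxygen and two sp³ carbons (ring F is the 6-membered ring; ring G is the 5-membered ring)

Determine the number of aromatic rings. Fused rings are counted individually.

Ring A is planar and fully conjugated; 3 ring double bonds give 6 π electrons. Since 6 = 4n+2 (n=1), ring A is aromatic (benzene ring).
Ring B has three sp³ carbons, so it is not fully conjugated — not aromatic (cyclopentane ring).
Rings C and D form a fused bicyclic system with 10 sp² atoms and 10 π electrons from ring double bonds. 10 = 4(2)+2, so the system is aromatic and both rings count as aromatic (naphthalene).
Ring E has only sp² ring atoms; a planar conformation would have a fully conjugated π system of 4 electrons. But 4 = 4(1), which is 4n not 4n+2, so ring E is not aromatic (cyclobutadiene) — cyclobutadiene is antiaromatic and distorts to a rectangle.
Ring F has a continuous p-orbital overlap around the ring; 3 ring double bonds give 6 π electrons. That satisfies 4n+2 with n=1, so ring F is aromatic (benzene ring).
Ring G has two sp³ carbons, so it is not fully conjugated — not aromatic (oxolane ring).
Aromatic: A, C, D, F. Total: 4.

4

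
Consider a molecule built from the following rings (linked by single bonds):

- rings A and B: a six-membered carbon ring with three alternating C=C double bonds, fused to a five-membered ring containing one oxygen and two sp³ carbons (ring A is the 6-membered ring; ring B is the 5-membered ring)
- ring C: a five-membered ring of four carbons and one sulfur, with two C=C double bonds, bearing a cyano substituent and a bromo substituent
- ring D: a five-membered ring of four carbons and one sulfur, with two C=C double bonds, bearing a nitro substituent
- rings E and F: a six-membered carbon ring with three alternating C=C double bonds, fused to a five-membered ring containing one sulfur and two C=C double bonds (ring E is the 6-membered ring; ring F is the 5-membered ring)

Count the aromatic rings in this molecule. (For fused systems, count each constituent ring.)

5

Ring A is fully conjugated (every ring atom contributes a p orbital); 3 ring double bonds give 6 π electrons. 6 = 4(1)+2, so ring A is aromatic (benzene ring).
Ring B has two sp³ carbons, so it is not fully conjugated — not aromatic (oxolane ring).
Ring C is planar and fully conjugated; 2 ring double bonds (4 π electrons) plus a heteroatom lone pair (2) give 6 π electrons. 6 = 4(1)+2, so ring C is aromatic (thiophene).
Ring D has a continuous p-orbital overlap around the ring; 2 ring double bonds (4 π electrons) plus a heteroatom lone pair (2) give 6 π electrons. Since 6 = 4n+2 (n=1), ring D is aromatic (thiophene).
Rings E and F form a fused bicyclic system (with one sulfur) with 9 sp² atoms and 10 π electrons from ring double bonds plus a heteroatom lone pair. 10 = 4(2)+2, so the system is aromatic and both rings count as aromatic (benzothiophene).
Aromatic: A, C, D, E, F. Total: 5.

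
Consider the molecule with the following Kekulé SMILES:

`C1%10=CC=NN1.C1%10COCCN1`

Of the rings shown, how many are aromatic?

The SMILES encodes a five-membered ring with two adjacent nitrogens (one bearing H, one in a double bond) and two double bonds; a six-membered saturated ring with an oxygen and an N–H nitrogen at positions 1 and 4.
The 5-membered ring with two adjacent nitrogens (one N–H, one =N–) is fully conjugated (every ring atom contributes a p orbital); 2 ring double bonds (4 π electrons) plus a heteroatom lone pair (2) give 6 π electrons. That satisfies 4n+2 with n=1, so it is aromatic (pyrazole).
The 6-membered ring with one oxygen and one N–H (1,4) has only sp³ atoms, so it is not fully conjugated — not aromatic (morpholine).
1 of the 2 rings is aromatic. Total: 1.

1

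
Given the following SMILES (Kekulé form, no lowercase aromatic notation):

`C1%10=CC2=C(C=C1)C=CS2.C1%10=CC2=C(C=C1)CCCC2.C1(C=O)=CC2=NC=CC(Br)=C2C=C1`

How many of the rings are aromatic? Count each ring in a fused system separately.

The SMILES encodes a six-membered carbon ring with three alternating C=C double bonds, fused to a five-membered ring containing one sulfur and two C=C double bonds; a six-membered carbon ring with three alternating C=C double bonds, fused to a saturated six-membered carbon ring; two fused six-membered rings, each with three alternating double bonds; one ring is all carbon and the other has one ring nitrogen.
The fused 6/5-membered bicyclic (with one sulfur) is a single π system with 9 sp² atoms and 10 π electrons from ring double bonds plus a heteroatom lone pair. 10 = 4(2)+2, so the system is aromatic and both rings count as aromatic (benzothiophene).
The 6-membered ring is fully conjugated (every ring atom contributes a p orbital); 3 ring double bonds give 6 π electrons. Since 6 = 4n+2 (n=1), it is aromatic (benzene ring).
The second 6-membered ring has four sp³ carbons, so it is not fully conjugated — not aromatic (cyclohexane ring).
The fused 6/6-membered bicyclic (with one nitrogen) is a single π system with 10 sp² atoms and 10 π electrons from ring double bonds. 10 = 4(2)+2, so the system is aromatic and both rings count as aromatic (quinoline).
5 of the 6 rings are aromatic. Total: 5.

5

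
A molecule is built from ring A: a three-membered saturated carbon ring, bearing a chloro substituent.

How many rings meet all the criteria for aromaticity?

0

Ring A has only sp³ atoms, so it is not fully conjugated — not aromatic (cyclopropane).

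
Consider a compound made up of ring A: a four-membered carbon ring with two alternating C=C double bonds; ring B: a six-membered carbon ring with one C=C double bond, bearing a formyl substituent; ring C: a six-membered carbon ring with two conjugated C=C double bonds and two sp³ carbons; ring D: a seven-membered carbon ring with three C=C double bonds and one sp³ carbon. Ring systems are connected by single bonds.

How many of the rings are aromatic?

0

Ring A has only sp² ring atoms; a planar conformation would have a fully conjugated π system of 4 electrons. But 4 = 4(1), which is 4n not 4n+2, so ring A is not aromatic (cyclobutadiene) — cyclobutadiene is antiaromatic and distorts to a rectangle.
Ring B has four sp³ carbons, so it is not fully conjugated — not aromatic (cyclohexene).
Ring C has two sp³ carbons, so it is not fully conjugated — not aromatic (1,3-cyclohexadiene).
Ring D has one sp³ carbon, so it is not fully conjugated — not aromatic (cycloheptatriene).
No ring is aromatic. Total: 0.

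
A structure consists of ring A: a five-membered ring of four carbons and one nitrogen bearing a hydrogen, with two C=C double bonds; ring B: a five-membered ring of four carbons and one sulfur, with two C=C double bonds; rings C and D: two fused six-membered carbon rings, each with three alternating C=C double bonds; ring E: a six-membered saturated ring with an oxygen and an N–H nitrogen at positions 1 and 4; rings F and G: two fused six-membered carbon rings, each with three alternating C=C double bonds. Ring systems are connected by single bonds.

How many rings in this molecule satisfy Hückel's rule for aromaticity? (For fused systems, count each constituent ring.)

6

Ring A has a continuous p-orbital overlap around the ring; 2 ring double bonds (4 π electrons) plus a heteroatom lone pair (2) give 6 π electrons. Since 6 = 4n+2 (n=1), ring A is aromatic (pyrrole).
Ring B is planar and fully conjugated; 2 ring double bonds (4 π electrons) plus a heteroatom lone pair (2) give 6 π electrons. Since 6 = 4n+2 (n=1), ring B is aromatic (thiophene).
Rings C and D form a fused bicyclic system with 10 sp² atoms and 10 π electrons from ring double bonds. 10 = 4(2)+2, so the system is aromatic and both rings count as aromatic (naphthalene).
Ring E has only sp³ atoms, so it is not fully conjugated — not aromatic (morpholine).
Rings F and G form a fused bicyclic system with 10 sp² atoms and 10 π electrons from ring double bonds. 10 = 4(2)+2, so the system is aromatic and both rings count as aromatic (naphthalene).
Aromatic: A, B, C, D, F, G. Total: 6.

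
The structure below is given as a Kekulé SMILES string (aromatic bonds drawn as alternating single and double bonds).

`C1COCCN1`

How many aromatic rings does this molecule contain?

The SMILES encodes a six-membered saturated ring with an oxygen and an N–H nitrogen at positions 1 and 4.
The 6-membered ring with one oxygen and one N–H (1,4) has only sp³ atoms, so it is not fully conjugated — not aromatic (morpholine).

0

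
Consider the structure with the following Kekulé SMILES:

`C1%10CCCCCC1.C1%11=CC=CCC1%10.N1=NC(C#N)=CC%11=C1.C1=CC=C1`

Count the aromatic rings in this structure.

1

The SMILES encodes a seven-membered saturated carbon ring; a six-membered carbon ring with two conjugated C=C double bonds and two sp³ carbons; a six-membered ring with two adjacent nitrogens and three alternating double bonds; a four-membered carbon ring with two alternating C=C double bonds.
The 7-membered ring has only sp³ atoms, so it is not fully conjugated — not aromatic (cycloheptane).
The 6-membered ring has two sp³ carbons, so it is not fully conjugated — not aromatic (1,3-cyclohexadiene).
The 6-membered ring with two nitrogens (1,2) is fully conjugated (every ring atom contributes a p orbital); 3 ring double bonds give 6 π electrons. That satisfies 4n+2 with n=1, so it is aromatic (pyridazine).
The 4-membered ring has only sp² ring atoms; a planar conformation would have a fully conjugated π system of 4 electrons. But 4 = 4(1), which is 4n not 4n+2, so it is not aromatic (cyclobutadiene) — cyclobutadiene is antiaromatic and distorts to a rectangle.
1 of the 4 rings is aromatic. Total: 1.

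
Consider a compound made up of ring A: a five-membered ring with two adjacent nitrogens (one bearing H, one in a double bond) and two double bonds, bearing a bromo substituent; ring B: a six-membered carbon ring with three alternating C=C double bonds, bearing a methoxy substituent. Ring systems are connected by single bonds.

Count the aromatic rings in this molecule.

2

Ring A is fully conjugated (every ring atom contributes a p orbital); 2 ring double bonds (4 π electrons) plus a heteroatom lone pair (2) give 6 π electrons. That satisfies 4n+2 with n=1, so ring A is aromatic (pyrazole).
Ring B is planar and fully conjugated; 3 ring double bonds give 6 π electrons. 6 = 4(1)+2, so ring B is aromatic (benzene).
Aromatic: A, B. Total: 2.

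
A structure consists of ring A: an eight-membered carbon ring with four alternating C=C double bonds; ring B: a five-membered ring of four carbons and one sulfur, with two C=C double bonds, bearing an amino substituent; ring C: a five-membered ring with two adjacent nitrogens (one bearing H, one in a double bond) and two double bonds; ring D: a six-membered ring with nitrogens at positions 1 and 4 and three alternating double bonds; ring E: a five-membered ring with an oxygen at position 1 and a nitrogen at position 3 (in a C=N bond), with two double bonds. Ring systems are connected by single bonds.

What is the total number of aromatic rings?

Ring A has only sp² ring atoms; a planar conformation would have a fully conjugated π system of 8 electrons. But 8 = 4(2), which is 4n not 4n+2, so ring A is not aromatic (cyclooctatetraene) — cyclooctatetraene distorts into a non-planar tub to avoid antiaromaticity.
Ring B is planar and fully conjugated; 2 ring double bonds (4 π electrons) plus a heteroatom lone pair (2) give 6 π electrons. That satisfies 4n+2 with n=1, so ring B is aromatic (thiophene).
Ring C is planar and fully conjugated; 2 ring double bonds (4 π electrons) plus a heteroatom lone pair (2) give 6 π electrons. That satisfies 4n+2 with n=1, so ring C is aromatic (pyrazole).
Ring D is fully conjugated (every ring atom contributes a p orbital); 3 ring double bonds give 6 π electrons. 6 = 4(1)+2, so ring D is aromatic (pyrazine).
Ring E is planar and fully conjugated; 2 ring double bonds (4 π electrons) plus a heteroatom lone pair (2) give 6 π electrons. Since 6 = 4n+2 (n=1), ring E is aromatic (oxazole).
Aromatic: B, C, D, E. Total: 4.

4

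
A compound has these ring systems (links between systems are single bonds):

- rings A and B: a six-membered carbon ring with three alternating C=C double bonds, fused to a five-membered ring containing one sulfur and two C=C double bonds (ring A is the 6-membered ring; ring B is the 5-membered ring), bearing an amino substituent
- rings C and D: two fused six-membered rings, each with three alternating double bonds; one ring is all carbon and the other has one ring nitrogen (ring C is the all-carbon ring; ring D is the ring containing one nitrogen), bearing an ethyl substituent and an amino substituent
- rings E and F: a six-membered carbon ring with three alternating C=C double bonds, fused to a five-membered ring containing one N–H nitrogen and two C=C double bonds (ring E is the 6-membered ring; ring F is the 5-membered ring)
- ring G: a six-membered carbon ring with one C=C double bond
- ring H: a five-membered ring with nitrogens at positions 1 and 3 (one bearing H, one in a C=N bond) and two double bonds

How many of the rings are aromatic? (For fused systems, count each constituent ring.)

Rings A and B form a fused bicyclic system (with one sulfur) with 9 sp² atoms and 10 π electrons from ring double bonds plus a heteroatom lone pair. 10 = 4(2)+2, so the system is aromatic and both rings count as aromatic (benzothiophene).
Rings C and D form a fused bicyclic system (with one nitrogen) with 10 sp² atoms and 10 π electrons from ring double bonds. 10 = 4(2)+2, so the system is aromatic and both rings count as aromatic (quinoline).
Rings E and F form a fused bicyclic system (with one N–H) with 9 sp² atoms and 10 π electrons from ring double bonds plus a heteroatom lone pair. 10 = 4(2)+2, so the system is aromatic and both rings count as aromatic (indole).
Ring G has four sp³ carbons, so it is not fully conjugated — not aromatic (cyclohexene).
Ring H has a continuous p-orbital overlap around the ring; 2 ring double bonds (4 π electrons) plus a heteroatom lone pair (2) give 6 π electrons. Since 6 = 4n+2 (n=1), ring H is aromatic (imidazole).
Aromatic: A, B, C, D, E, F, H. Total: 7.

7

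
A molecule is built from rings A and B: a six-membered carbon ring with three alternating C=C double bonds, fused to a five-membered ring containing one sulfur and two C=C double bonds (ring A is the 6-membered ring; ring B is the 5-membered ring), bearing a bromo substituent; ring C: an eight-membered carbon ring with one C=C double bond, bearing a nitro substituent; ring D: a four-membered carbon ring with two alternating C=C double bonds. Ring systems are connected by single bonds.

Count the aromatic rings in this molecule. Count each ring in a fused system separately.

Rings A and B form a fused bicyclic system (with one sulfur) with 9 sp² atoms and 10 π electrons from ring double bonds plus a heteroatom lone pair. 10 = 4(2)+2, so the system is aromatic and both rings count as aromatic (benzothiophene).
Ring C has six sp³ carbons, so it is not fully conjugated — not aromatic (cyclooctene).
Ring D has only sp² ring atoms; a planar conformation would have a fully conjugated π system of 4 electrons. But 4 = 4(1), which is 4n not 4n+2, so ring D is not aromatic (cyclobutadiene) — cyclobutadiene is antiaromatic and distorts to a rectangle.
Aromatic: A, B. Total: 2.

2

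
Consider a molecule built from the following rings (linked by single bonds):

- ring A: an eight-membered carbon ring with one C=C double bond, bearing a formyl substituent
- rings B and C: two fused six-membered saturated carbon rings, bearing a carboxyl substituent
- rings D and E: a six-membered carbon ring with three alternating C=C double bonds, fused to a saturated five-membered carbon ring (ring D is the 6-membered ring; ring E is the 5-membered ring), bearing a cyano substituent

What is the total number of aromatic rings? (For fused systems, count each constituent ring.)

1

Ring A has six sp³ carbons, so it is not fully conjugated — not aromatic (cyclooctene).
Ring B has only sp³ atoms, so it is not fully conjugated — not aromatic (cyclohexane ring).
Ring C has only sp³ atoms, so it is not fully conjugated — not aromatic (cyclohexane ring).
Ring D is fully conjugated (every ring atom contributes a p orbital); 3 ring double bonds give 6 π electrons. That satisfies 4n+2 with n=1, so ring D is aromatic (benzene ring).
Ring E has three sp³ carbons, so it is not fully conjugated — not aromatic (cyclopentane ring).
Aromatic: D. Total: 1.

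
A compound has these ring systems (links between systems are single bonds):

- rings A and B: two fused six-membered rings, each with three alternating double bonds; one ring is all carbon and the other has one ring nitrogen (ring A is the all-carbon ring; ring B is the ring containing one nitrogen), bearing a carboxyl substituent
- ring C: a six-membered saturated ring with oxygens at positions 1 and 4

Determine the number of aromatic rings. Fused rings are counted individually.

Rings A and B form a fused bicyclic system (with one nitrogen) with 10 sp² atoms and 10 π electrons from ring double bonds. 10 = 4(2)+2, so the system is aromatic and both rings count as aromatic (quinoline).
Ring C has only sp³ atoms, so it is not fully conjugated — not aromatic (1,4-dioxane).
Aromatic: A, B. Total: 2.

2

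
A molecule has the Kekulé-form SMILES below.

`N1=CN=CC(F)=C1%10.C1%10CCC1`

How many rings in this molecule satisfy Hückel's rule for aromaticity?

The SMILES encodes a six-membered ring with nitrogens at positions 1 and 3 and three alternating double bonds; a four-membered saturated carbon ring.
The 6-membered ring with two nitrogens (1,3) is planar and fully conjugated; 3 ring double bonds give 6 π electrons. That satisfies 4n+2 with n=1, so it is aromatic (pyrimidine).
The 4-membered ring has only sp³ atoms, so it is not fully conjugated — not aromatic (cyclobutane).
1 of the 2 rings is aromatic. Total: 1.

1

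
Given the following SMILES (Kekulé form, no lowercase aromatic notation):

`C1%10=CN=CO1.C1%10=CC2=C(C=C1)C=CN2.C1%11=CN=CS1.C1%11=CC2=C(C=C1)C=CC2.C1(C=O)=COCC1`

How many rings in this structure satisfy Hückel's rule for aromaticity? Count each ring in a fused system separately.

The SMILES encodes a five-membered ring with an oxygen at position 1 and a nitrogen at position 3 (in a C=N bond), with two double bonds; a six-membered carbon ring with three alternating C=C double bonds, fused to a five-membered ring containing one N–H nitrogen and two C=C double bonds; a five-membered ring with a sulfur at position 1 and a nitrogen at position 3 (in a C=N bond), with two double bonds; a six-membered carbon ring with three alternating C=C double bonds, fused to a five-membered carbon ring containing one C=C double bond and one sp³ carbon; a five-membered ring of four carbons and one oxygen, with one C=C double bond and two sp³ carbons.
The 5-membered ring with one oxygen and one =N– has a continuous p-orbital overlap around the ring; 2 ring double bonds (4 π electrons) plus a heteroatom lone pair (2) give 6 π electrons. That satisfies 4n+2 with n=1, so it is aromatic (oxazole).
The fused 6/5-membered bicyclic (with one N–H) is a single π system with 9 sp² atoms and 10 π electrons from ring double bonds plus a heteroatom lone pair. 10 = 4(2)+2, so the system is aromatic and both rings count as aromatic (indole).
The 5-membered ring with one sulfur and one =N– is fully conjugated (every ring atom contributes a p orbital); 2 ring double bonds (4 π electrons) plus a heteroatom lone pair (2) give 6 π electrons. 6 = 4(1)+2, so it is aromatic (thiazole).
The 6-membered ring is fully conjugated (every ring atom contributes a p orbital); 3 ring double bonds give 6 π electrons. That satisfies 4n+2 with n=1, so it is aromatic (benzene ring).
The 5-membered ring has one sp³ carbon, so it is not fully conjugated — not aromatic (cyclopentene ring).
The 5-membered ring with one oxygen has two sp³ carbons, so it is not fully conjugated — not aromatic (2,3-dihydrofuran).
5 of the 7 rings are aromatic. Total: 5.

5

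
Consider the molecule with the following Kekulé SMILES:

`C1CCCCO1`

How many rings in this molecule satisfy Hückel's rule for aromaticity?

The SMILES encodes a six-membered saturated ring of five carbons and one oxygen.
The 6-membered ring with one oxygen has only sp³ atoms, so it is not fully conjugated — not aromatic (tetrahydropyran).

0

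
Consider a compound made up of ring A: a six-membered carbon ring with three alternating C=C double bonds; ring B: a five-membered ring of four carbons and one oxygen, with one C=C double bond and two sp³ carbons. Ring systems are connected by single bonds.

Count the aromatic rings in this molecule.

Ring A has a continuous p-orbital overlap around the ring; 3 ring double bonds give 6 π electrons. Since 6 = 4n+2 (n=1), ring A is aromatic (benzene).
Ring B has two sp³ carbons, so it is not fully conjugated — not aromatic (2,3-dihydrofuran).
Aromatic: A. Total: 1.

1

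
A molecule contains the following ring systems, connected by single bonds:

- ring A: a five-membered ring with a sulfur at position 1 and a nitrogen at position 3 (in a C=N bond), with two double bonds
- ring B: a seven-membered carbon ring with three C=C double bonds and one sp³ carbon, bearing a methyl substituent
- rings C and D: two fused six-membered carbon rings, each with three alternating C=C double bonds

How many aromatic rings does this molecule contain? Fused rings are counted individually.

Ring A is fully conjugated (every ring atom contributes a p orbital); 2 ring double bonds (4 π electrons) plus a heteroatom lone pair (2) give 6 π electrons. That satisfies 4n+2 with n=1, so ring A is aromatic (thiazole).
Ring B has one sp³ carbon, so it is not fully conjugated — not aromatic (cycloheptatriene).
Rings C and D form a fused bicyclic system with 10 sp² atoms and 10 π electrons from ring double bonds. 10 = 4(2)+2, so the system is aromatic and both rings count as aromatic (naphthalene).
Aromatic: A, C, D. Total: 3.

3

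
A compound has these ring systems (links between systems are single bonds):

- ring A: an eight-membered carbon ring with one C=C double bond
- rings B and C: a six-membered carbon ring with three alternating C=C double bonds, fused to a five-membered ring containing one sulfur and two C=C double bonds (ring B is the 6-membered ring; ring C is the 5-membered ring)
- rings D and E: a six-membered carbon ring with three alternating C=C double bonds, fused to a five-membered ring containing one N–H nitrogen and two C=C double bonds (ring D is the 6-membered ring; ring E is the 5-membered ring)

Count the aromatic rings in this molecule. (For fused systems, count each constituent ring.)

Ring A has six sp³ carbons, so it is not fully conjugated — not aromatic (cyclooctene).
Rings B and C form a fused bicyclic system (with one sulfur) with 9 sp² atoms and 10 π electrons from ring double bonds plus a heteroatom lone pair. 10 = 4(2)+2, so the system is aromatic and both rings count as aromatic (benzothiophene).
Rings D and E form a fused bicyclic system (with one N–H) with 9 sp² atoms and 10 π electrons from ring double bonds plus a heteroatom lone pair. 10 = 4(2)+2, so the system is aromatic and both rings count as aromatic (indole).
Aromatic: B, C, D, E. Total: 4.

4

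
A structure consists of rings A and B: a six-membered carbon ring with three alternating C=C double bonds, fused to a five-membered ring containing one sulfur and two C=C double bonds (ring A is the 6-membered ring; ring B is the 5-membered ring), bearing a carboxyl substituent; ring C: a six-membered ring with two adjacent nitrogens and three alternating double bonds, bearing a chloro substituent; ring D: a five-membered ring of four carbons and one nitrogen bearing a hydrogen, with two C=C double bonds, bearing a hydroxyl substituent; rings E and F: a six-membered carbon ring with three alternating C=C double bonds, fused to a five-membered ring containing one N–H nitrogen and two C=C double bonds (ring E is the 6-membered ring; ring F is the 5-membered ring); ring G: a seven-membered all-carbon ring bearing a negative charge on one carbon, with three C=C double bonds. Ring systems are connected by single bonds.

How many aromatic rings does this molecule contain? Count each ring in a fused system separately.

Rings A and B form a fused bicyclic system (with one sulfur) with 9 sp² atoms and 10 π electrons from ring double bonds plus a heteroatom lone pair. 10 = 4(2)+2, so the system is aromatic and both rings count as aromatic (benzothiophene).
Ring C is planar and fully conjugated; 3 ring double bonds give 6 π electrons. Since 6 = 4n+2 (n=1), ring C is aromatic (pyridazine).
Ring D is planar and fully conjugated; 2 ring double bonds (4 π electrons) plus a heteroatom lone pair (2) give 6 π electrons. Since 6 = 4n+2 (n=1), ring D is aromatic (pyrrole).
Rings E and F form a fused bicyclic system (with one N–H) with 9 sp² atoms and 10 π electrons from ring double bonds plus a heteroatom lone pair. 10 = 4(2)+2, so the system is aromatic and both rings count as aromatic (indole).
Ring G has only sp² ring atoms; a planar conformation would have a fully conjugated π system of 8 electrons. But 8 = 4(2), which is 4n not 4n+2, so ring G is not aromatic (cycloheptatrienyl anion).
Aromatic: A, B, C, D, E, F. Total: 6.

6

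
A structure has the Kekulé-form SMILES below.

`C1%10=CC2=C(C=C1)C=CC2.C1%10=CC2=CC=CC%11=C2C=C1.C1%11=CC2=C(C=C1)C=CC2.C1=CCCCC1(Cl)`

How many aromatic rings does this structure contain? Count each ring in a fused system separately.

4

The SMILES encodes a six-membered carbon ring with three alternating C=C double bonds, fused to a five-membered carbon ring containing one C=C double bond and one sp³ carbon; two fused six-membered carbon rings, each with three alternating C=C double bonds; a six-membered carbon ring with three alternating C=C double bonds, fused to a five-membered carbon ring containing one C=C double bond and one sp³ carbon; a six-membered carbon ring with one C=C double bond.
The 6-membered ring has a continuous p-orbital overlap around the ring; 3 ring double bonds give 6 π electrons. Since 6 = 4n+2 (n=1), it is aromatic (benzene ring).
The 5-membered ring has one sp³ carbon, so it is not fully conjugated — not aromatic (cyclopentene ring).
The fused 6/6-membered bicyclic is a single π system with 10 sp² atoms and 10 π electrons from ring double bonds. 10 = 4(2)+2, so the system is aromatic and both rings count as aromatic (naphthalene).
The second 6-membered ring has a continuous p-orbital overlap around the ring; 3 ring double bonds give 6 π electrons. 6 = 4(1)+2, so it is aromatic (benzene ring).
The second 5-membered ring has one sp³ carbon, so it is not fully conjugated — not aromatic (cyclopentene ring).
The third 6-membered ring has four sp³ carbons, so it is not fully conjugated — not aromatic (cyclohexene).
4 of the 7 rings are aromatic. Total: 4.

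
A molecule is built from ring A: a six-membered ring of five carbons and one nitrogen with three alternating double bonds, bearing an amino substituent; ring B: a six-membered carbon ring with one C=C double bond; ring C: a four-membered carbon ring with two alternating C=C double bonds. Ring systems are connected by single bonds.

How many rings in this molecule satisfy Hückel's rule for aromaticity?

1

Ring A is planar and fully conjugated; 3 ring double bonds give 6 π electrons. 6 = 4(1)+2, so ring A is aromatic (pyridine).
Ring B has four sp³ carbons, so it is not fully conjugated — not aromatic (cyclohexene).
Ring C has only sp² ring atoms; a planar conformation would have a fully conjugated π system of 4 electrons. But 4 = 4(1), which is 4n not 4n+2, so ring C is not aromatic (cyclobutadiene) — cyclobutadiene is antiaromatic and distorts to a rectangle.
Aromatic: A. Total: 1.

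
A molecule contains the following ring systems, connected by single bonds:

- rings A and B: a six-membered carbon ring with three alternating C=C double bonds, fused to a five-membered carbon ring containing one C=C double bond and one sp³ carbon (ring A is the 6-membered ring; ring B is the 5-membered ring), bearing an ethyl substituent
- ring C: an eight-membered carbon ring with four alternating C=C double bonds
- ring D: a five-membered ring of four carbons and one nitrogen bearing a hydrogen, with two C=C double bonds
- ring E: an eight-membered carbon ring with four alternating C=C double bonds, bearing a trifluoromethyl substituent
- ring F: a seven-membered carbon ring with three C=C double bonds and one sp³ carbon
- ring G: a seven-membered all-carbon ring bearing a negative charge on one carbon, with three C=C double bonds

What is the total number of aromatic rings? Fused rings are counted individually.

2

Ring A is fully conjugated (every ring atom contributes a p orbital); 3 ring double bonds give 6 π electrons. Since 6 = 4n+2 (n=1), ring A is aromatic (benzene ring).
Ring B has one sp³ carbon, so it is not fully conjugated — not aromatic (cyclopentene ring).
Ring C has only sp² ring atoms; a planar conformation would have a fully conjugated π system of 8 electrons. But 8 = 4(2), which is 4n not 4n+2, so ring C is not aromatic (cyclooctatetraene) — cyclooctatetraene distorts into a non-planar tub to avoid antiaromaticity.
Ring D is fully conjugated (every ring atom contributes a p orbital); 2 ring double bonds (4 π electrons) plus a heteroatom lone pair (2) give 6 π electrons. 6 = 4(1)+2, so ring D is aromatic (pyrrole).
Ring E has only sp² ring atoms; a planar conformation would have a fully conjugated π system of 8 electrons. But 8 = 4(2), which is 4n not 4n+2, so ring E is not aromatic (cyclooctatetraene) — cyclooctatetraene distorts into a non-planar tub to avoid antiaromaticity.
Ring F has one sp³ carbon, so it is not fully conjugated — not aromatic (cycloheptatriene).
Ring G has only sp² ring atoms; a planar conformation would have a fully conjugated π system of 8 electrons. But 8 = 4(2), which is 4n not 4n+2, so ring G is not aromatic (cycloheptatrienyl anion).
Aromatic: A, D. Total: 2.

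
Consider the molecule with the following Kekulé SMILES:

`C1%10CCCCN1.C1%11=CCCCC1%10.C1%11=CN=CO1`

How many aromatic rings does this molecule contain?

The SMILES encodes a six-membered saturated ring of five carbons and one N–H nitrogen; a six-membered carbon ring with one C=C double bond; a five-membered ring with an oxygen at position 1 and a nitrogen at position 3 (in a C=N bond), with two double bonds.
The 6-membered ring with one N–H has only sp³ atoms, so it is not fully conjugated — not aromatic (piperidine).
The 6-membered ring has four sp³ carbons, so it is not fully conjugated — not aromatic (cyclohexene).
The 5-membered ring with one oxygen and one =N– has a continuous p-orbital overlap around the ring; 2 ring double bonds (4 π electrons) plus a heteroatom lone pair (2) give 6 π electrons. That satisfies 4n+2 with n=1, so it is aromatic (oxazole).
1 of the 3 rings is aromatic. Total: 1.

1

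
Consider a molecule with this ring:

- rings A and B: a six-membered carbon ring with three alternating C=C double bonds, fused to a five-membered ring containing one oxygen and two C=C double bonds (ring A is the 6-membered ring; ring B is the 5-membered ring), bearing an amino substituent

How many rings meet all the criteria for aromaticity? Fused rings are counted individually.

Rings A and B form a fused bicyclic system (with one oxygen) with 9 sp² atoms and 10 π electrons from ring double bonds plus a heteroatom lone pair. 10 = 4(2)+2, so the system is aromatic and both rings count as aromatic (benzofuran).
Aromatic: A, B. Total: 2.

2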